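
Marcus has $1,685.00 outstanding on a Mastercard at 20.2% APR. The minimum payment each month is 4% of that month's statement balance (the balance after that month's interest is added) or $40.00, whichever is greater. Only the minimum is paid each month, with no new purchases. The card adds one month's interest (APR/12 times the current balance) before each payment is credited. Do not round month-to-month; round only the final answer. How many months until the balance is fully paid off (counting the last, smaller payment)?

Monthly rate r = 20.2%/12 = 1.68333% = 0.0168333.
While 4% of the post-interest balance exceeds $40.00, each month B ← (B·(1+r))·(1 − 0.04), i.e. B shrinks by the factor (1+r)·0.96 = 0.97616.
This holds for months 1–23. Entering month 24 the balance is $967.35; 4% of the post-interest balance is now below $40.00, so the flat $40.00 minimum applies from here.
From month 24 a fixed $40.00 at rate r clears $967.35 in 32 more payments. Total: 23 + 32 = 55 months.

55 months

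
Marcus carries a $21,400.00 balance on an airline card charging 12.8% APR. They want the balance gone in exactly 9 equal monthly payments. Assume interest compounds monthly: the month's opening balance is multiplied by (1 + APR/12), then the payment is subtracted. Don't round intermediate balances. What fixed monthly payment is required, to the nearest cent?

$2,506.39

Monthly rate r = 12.8%/12 = 1.06667% = 0.0106667.
Level-payment amortization: P = B₀·r / (1 − (1+r)^(−n)) = 21400.00·0.0106667 / (1 − 1.01067^(−9)).
Denominator 1 − (1+r)^(−9) = 0.0910740143.
P = 228.267 / 0.0910740143 ≈ 2506.39.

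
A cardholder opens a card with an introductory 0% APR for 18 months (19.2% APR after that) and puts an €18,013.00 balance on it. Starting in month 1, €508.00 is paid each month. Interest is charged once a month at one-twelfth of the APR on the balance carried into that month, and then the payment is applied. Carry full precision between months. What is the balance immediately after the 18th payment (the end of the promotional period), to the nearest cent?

Promo months 1–18 at r₀ = 0%/12 = 0; months 19+ at r₁ = 19.2%/12 = 0.016.
After month 18 (no interest yet): B = €18,013.00 − 18·€508.00 = €8,869.00.

€8,869.00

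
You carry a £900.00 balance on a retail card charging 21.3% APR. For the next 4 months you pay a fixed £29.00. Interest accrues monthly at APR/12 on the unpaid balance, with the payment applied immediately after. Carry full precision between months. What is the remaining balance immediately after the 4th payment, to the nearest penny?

Monthly rate r = 21.3%/12 = 1.775% = 0.01775.
Each month: B ← B·(1+r) − £29.00.
Month 1: interest £15.98; balance after payment £886.98.
Month 2: interest £15.74; balance after payment £873.72.
Month 3: interest £15.51; balance after payment £860.23.
Month 4: interest £15.27; balance after payment £846.50.

£846.50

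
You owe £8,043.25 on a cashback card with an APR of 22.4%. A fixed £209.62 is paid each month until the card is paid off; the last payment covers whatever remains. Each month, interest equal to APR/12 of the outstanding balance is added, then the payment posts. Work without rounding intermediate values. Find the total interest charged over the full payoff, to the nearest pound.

Monthly rate r = 22.4%/12 = 1.86667% = 0.0186667.
Payoff takes n = ⌈−ln(1 − rB₀/P)/ln(1+r)⌉ = ⌈68.110⌉ = 69 payments; the last is £23.26.
Total paid = 68·£209.62 + £23.26 = £14,277.42.
Total interest = total paid − principal = £14,277.42 − £8,043.25 = £6,234.17.

£6,234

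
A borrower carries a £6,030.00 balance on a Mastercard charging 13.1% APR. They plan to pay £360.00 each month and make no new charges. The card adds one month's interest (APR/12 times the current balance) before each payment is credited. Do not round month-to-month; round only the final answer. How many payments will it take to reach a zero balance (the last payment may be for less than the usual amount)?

Monthly rate r = 13.1%/12 = 1.09167% = 0.0109167.
Recurrence: B ← B·(1+r) − £360.00.
Month 1: interest £65.83; balance after payment £5,735.83.
Month 2: interest £62.62; balance after payment £5,438.44.
Closed form: n = −ln(1 − rB₀/P)/ln(1+r) = −ln(0.81715)/ln(1.01092) ≈ 18.599, so the balance reaches zero during payment 19.

19 months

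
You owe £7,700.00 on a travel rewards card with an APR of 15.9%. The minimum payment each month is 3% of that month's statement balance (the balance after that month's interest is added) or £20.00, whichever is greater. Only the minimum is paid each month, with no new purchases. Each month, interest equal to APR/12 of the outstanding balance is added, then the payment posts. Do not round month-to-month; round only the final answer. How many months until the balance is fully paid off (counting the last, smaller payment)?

186 months

Monthly rate r = 15.9%/12 = 1.325% = 0.01325.
While 3% of the post-interest balance exceeds £20.00, each month B ← (B·(1+r))·(1 − 0.03), i.e. B shrinks by the factor (1+r)·0.97 = 0.98285.
This holds for months 1–143. Entering month 144 the balance is £649.12; 3% of the post-interest balance is now below £20.00, so the flat £20.00 minimum applies from here.
From month 144 a fixed £20.00 at rate r clears £649.12 in 43 more payments. Total: 143 + 43 = 186 months.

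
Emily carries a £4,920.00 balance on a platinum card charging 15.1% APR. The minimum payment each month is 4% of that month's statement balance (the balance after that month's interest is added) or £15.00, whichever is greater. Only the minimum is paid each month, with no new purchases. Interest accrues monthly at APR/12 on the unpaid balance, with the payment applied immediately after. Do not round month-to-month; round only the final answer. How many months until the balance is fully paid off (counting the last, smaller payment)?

122 months

Monthly rate r = 15.1%/12 = 1.25833% = 0.0125833.
While 4% of the post-interest balance exceeds £15.00, each month B ← (B·(1+r))·(1 − 0.04), i.e. B shrinks by the factor (1+r)·0.96 = 0.97208.
This holds for months 1–92. Entering month 93 the balance is £363.54; 4% of the post-interest balance is now below £15.00, so the flat £15.00 minimum applies from here.
From month 93 a fixed £15.00 at rate r clears £363.54 in 30 more payments. Total: 92 + 30 = 122 months.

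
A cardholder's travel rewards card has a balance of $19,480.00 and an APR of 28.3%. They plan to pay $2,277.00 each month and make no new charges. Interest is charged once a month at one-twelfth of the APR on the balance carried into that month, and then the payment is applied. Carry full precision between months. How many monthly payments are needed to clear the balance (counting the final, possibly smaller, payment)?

10 payments

Monthly rate r = 28.3%/12 = 2.35833% = 0.0235833.
Recurrence: B ← B·(1+r) − $2,277.00.
Month 1: interest $459.40; balance after payment $17,662.40.
Month 2: interest $416.54; balance after payment $15,801.94.
Closed form: n = −ln(1 − rB₀/P)/ln(1+r) = −ln(0.79824)/ln(1.02358) ≈ 9.667, so the balance reaches zero during payment 10.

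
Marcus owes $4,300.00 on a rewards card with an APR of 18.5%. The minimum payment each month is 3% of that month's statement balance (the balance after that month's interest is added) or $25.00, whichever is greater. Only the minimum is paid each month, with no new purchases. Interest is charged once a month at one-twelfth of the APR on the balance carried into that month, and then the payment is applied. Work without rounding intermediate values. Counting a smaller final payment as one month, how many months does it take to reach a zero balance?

156 months

Monthly rate r = 18.5%/12 = 1.54167% = 0.0154167.
While 3% of the post-interest balance exceeds $25.00, each month B ← (B·(1+r))·(1 − 0.03), i.e. B shrinks by the factor (1+r)·0.97 = 0.98495.
This holds for months 1–110. Entering month 111 the balance is $811.39; 3% of the post-interest balance is now below $25.00, so the flat $25.00 minimum applies from here.
From month 111 a fixed $25.00 at rate r clears $811.39 in 46 more payments. Total: 110 + 46 = 156 months.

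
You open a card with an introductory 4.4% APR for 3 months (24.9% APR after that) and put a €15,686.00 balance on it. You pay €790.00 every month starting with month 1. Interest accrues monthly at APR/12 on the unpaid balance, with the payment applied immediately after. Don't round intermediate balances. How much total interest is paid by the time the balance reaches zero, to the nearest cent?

Promo months 1–3 at r₀ = 4.4%/12 = 0.00366667; months 4+ at r₁ = 24.9%/12 = 0.02075.
After month 3: iterate B ← B·(1+r₀) − €790.00 for 3 months → €13,480.48.
Then at r₁ with €790.00/mo: n₂ = −ln(1 − r₁·B/P)/ln(1+r₁) ≈ 21.28 → 22 more payments.
Total paid = 24·€790.00 + €224.07 = €19,184.07; interest = €19,184.07 − €15,686.00 = €3,498.07.

€3,498.07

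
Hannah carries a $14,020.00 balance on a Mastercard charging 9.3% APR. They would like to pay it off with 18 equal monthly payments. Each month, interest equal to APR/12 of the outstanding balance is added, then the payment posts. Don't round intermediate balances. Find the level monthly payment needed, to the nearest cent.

Monthly rate r = 9.3%/12 = 0.775% = 0.00775.
Level-payment amortization: P = B₀·r / (1 − (1+r)^(−n)) = 14020.00·0.00775 / (1 − 1.00775^(−18)).
Denominator 1 − (1+r)^(−18) = 0.129739089.
P = 108.655 / 0.129739089 ≈ 837.49.

$837.49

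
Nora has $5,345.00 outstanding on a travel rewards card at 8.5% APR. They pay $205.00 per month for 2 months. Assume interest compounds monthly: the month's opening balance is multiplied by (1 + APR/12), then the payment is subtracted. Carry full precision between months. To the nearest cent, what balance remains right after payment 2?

$5,009.54

Monthly rate r = 8.5%/12 = 0.708333% = 0.00708333.
Each month: B ← B·(1+r) − $205.00.
Month 1: interest $37.86; balance after payment $5,177.86.
Month 2: interest $36.68; balance after payment $5,009.54.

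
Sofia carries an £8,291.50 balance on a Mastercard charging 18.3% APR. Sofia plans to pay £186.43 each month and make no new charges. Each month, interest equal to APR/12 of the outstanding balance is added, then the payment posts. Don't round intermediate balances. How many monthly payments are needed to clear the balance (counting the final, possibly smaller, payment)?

Monthly rate r = 18.3%/12 = 1.525% = 0.01525.
Recurrence: B ← B·(1+r) − £186.43.
Month 1: interest £126.45; balance after payment £8,231.52.
Month 2: interest £125.53; balance after payment £8,170.62.
Closed form: n = −ln(1 − rB₀/P)/ln(1+r) = −ln(0.32175)/ln(1.01525) ≈ 74.924, so the balance reaches zero during payment 75.

75 payments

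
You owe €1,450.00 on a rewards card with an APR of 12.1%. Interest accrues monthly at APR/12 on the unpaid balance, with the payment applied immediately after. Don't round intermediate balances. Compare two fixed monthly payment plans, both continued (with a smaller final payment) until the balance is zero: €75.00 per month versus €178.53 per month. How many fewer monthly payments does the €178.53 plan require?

Monthly rate r = 12.1%/12 = 1.00833% = 0.0100833.
At €75.00/mo: n = ⌈−ln(1 − rB₀/P)/ln(1+r)⌉ = 22 payments (last €46.10); total interest = total paid − €1,450.00 = €171.10.
At €178.53/mo: 9 payments (last €92.43); total interest €70.67.
Payments saved = 22 − 9 = 13.

13 fewer payments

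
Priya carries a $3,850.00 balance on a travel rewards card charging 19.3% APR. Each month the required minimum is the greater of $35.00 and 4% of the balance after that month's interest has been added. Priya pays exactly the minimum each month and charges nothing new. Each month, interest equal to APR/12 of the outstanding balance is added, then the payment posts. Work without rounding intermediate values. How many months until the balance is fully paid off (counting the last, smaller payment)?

Monthly rate r = 19.3%/12 = 1.60833% = 0.0160833.
While 4% of the post-interest balance exceeds $35.00, each month B ← (B·(1+r))·(1 − 0.04), i.e. B shrinks by the factor (1+r)·0.96 = 0.97544.
This holds for months 1–61. Entering month 62 the balance is $844.69; 4% of the post-interest balance is now below $35.00, so the flat $35.00 minimum applies from here.
From month 62 a fixed $35.00 at rate r clears $844.69 in 31 more payments. Total: 61 + 31 = 92 months.

92 months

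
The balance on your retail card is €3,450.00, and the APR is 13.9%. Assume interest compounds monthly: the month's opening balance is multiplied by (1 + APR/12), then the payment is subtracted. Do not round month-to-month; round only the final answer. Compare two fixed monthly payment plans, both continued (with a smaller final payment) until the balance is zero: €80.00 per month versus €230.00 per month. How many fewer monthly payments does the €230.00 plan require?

44 fewer payments

Monthly rate r = 13.9%/12 = 1.15833% = 0.0115833.
At €80.00/mo: n = ⌈−ln(1 − rB₀/P)/ln(1+r)⌉ = 61 payments (last €8.41); total interest = total paid − €3,450.00 = €1,358.41.
At €230.00/mo: 17 payments (last €131.93); total interest €361.93.
Payments saved = 61 − 17 = 44.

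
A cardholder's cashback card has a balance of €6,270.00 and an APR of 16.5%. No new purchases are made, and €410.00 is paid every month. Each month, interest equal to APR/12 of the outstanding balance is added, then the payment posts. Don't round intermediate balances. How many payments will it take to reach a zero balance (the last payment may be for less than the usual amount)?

18 payments

Monthly rate r = 16.5%/12 = 1.375% = 0.01375.
Recurrence: B ← B·(1+r) − €410.00.
Month 1: interest €86.21; balance after payment €5,946.21.
Month 2: interest €81.76; balance after payment €5,617.97.
Closed form: n = −ln(1 − rB₀/P)/ln(1+r) = −ln(0.78973)/ln(1.01375) ≈ 17.286, so the balance reaches zero during payment 18.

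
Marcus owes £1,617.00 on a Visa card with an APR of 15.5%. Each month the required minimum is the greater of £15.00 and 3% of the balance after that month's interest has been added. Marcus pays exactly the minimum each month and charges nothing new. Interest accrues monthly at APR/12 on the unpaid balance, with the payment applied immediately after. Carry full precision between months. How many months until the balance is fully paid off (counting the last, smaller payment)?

Monthly rate r = 15.5%/12 = 1.29167% = 0.0129167.
While 3% of the post-interest balance exceeds £15.00, each month B ← (B·(1+r))·(1 − 0.03), i.e. B shrinks by the factor (1+r)·0.97 = 0.98253.
This holds for months 1–68. Entering month 69 the balance is £487.75; 3% of the post-interest balance is now below £15.00, so the flat £15.00 minimum applies from here.
From month 69 a fixed £15.00 at rate r clears £487.75 in 43 more payments. Total: 68 + 43 = 111 months.

111 months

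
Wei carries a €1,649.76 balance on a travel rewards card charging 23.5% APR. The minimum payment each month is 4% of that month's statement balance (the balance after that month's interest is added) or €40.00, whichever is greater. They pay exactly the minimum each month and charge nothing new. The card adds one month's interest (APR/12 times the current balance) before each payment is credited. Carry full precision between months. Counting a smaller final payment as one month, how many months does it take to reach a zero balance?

Monthly rate r = 23.5%/12 = 1.95833% = 0.0195833.
While 4% of the post-interest balance exceeds €40.00, each month B ← (B·(1+r))·(1 − 0.04), i.e. B shrinks by the factor (1+r)·0.96 = 0.9788.
This holds for months 1–25. Entering month 26 the balance is €965.54; 4% of the post-interest balance is now below €40.00, so the flat €40.00 minimum applies from here.
From month 26 a fixed €40.00 at rate r clears €965.54 in 34 more payments. Total: 25 + 34 = 59 months.

59 months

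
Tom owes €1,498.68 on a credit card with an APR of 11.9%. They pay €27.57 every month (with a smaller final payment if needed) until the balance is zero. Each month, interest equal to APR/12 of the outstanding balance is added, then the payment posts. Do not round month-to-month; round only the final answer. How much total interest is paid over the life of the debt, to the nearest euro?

€665

Monthly rate r = 11.9%/12 = 0.991667% = 0.00991667.
Payoff takes n = ⌈−ln(1 − rB₀/P)/ln(1+r)⌉ = ⌈78.486⌉ = 79 payments; the last is €13.44.
Total paid = 78·€27.57 + €13.44 = €2,163.90.
Total interest = total paid − principal = €2,163.90 − €1,498.68 = €665.22.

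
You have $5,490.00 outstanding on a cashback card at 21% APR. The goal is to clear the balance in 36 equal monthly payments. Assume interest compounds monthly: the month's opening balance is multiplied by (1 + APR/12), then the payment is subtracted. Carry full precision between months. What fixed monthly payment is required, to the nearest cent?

$206.84

Monthly rate r = 21%/12 = 1.75% = 0.0175.
Level-payment amortization: P = B₀·r / (1 − (1+r)^(−n)) = 5490.00·0.0175 / (1 − 1.0175^(−36)).
Denominator 1 − (1+r)^(−36) = 0.464498174.
P = 96.075 / 0.464498174 ≈ 206.84.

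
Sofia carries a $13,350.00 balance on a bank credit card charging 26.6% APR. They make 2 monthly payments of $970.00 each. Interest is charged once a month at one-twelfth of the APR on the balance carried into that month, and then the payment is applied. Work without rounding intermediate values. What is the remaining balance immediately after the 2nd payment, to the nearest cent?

$11,986.91

Monthly rate r = 26.6%/12 = 2.21667% = 0.0221667.
Each month: B ← B·(1+r) − $970.00.
Month 1: interest $295.93; balance after payment $12,675.92.
Month 2: interest $280.98; balance after payment $11,986.91.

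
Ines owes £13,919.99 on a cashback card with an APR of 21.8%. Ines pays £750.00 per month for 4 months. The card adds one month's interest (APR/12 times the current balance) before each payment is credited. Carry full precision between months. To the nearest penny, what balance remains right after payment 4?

Monthly rate r = 21.8%/12 = 1.81667% = 0.0181667.
Each month: B ← B·(1+r) − £750.00.
Month 1: interest £252.88; balance after payment £13,422.87.
Month 2: interest £243.85; balance after payment £12,916.72.
Month 3: interest £234.65; balance after payment £12,401.37.
Month 4: interest £225.29; balance after payment £11,876.66.

£11,876.66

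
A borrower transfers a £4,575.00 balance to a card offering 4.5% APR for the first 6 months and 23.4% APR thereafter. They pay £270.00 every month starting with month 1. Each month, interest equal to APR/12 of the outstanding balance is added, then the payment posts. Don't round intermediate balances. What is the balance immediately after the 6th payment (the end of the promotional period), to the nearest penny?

Promo months 1–6 at r₀ = 4.5%/12 = 0.00375; months 7+ at r₁ = 23.4%/12 = 0.0195.
After month 6: iterate B ← B·(1+r₀) − £270.00 for 6 months → £3,043.64.

£3,043.64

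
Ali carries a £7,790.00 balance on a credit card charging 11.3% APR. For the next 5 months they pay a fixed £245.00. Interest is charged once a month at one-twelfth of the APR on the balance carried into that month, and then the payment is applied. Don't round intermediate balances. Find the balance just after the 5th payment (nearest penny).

£6,915.46

Monthly rate r = 11.3%/12 = 0.941667% = 0.00941667.
Each month: B ← B·(1+r) − £245.00.
Month 1: interest £73.36; balance after payment £7,618.36.
Month 2: interest £71.74; balance after payment £7,445.10.
Month 3: interest £70.11; balance after payment £7,270.20.
Month 4: interest £68.46; balance after payment £7,093.66.
Month 5: interest £66.80; balance after payment £6,915.46.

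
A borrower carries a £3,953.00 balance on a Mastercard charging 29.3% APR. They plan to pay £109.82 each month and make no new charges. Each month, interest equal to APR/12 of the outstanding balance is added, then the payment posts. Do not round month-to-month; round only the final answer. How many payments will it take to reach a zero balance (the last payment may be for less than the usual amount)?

88 payments

Monthly rate r = 29.3%/12 = 2.44167% = 0.0244167.
Recurrence: B ← B·(1+r) − £109.82.
Month 1: interest £96.52; balance after payment £3,939.70.
Month 2: interest £96.19; balance after payment £3,926.07.
Closed form: n = −ln(1 − rB₀/P)/ln(1+r) = −ln(0.12112)/ln(1.02442) ≈ 87.509, so the balance reaches zero during payment 88.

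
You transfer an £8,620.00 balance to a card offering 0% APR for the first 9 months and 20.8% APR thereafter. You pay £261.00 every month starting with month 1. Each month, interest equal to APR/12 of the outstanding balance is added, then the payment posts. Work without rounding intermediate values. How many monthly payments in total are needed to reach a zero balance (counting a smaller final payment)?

Promo months 1–9 at r₀ = 0%/12 = 0; months 10+ at r₁ = 20.8%/12 = 0.0173333.
After month 9 (no interest yet): B = £8,620.00 − 9·£261.00 = £6,271.00.
Then at r₁ with £261.00/mo: n₂ = −ln(1 − r₁·B/P)/ln(1+r₁) ≈ 31.34 → 32 more payments.

41 payments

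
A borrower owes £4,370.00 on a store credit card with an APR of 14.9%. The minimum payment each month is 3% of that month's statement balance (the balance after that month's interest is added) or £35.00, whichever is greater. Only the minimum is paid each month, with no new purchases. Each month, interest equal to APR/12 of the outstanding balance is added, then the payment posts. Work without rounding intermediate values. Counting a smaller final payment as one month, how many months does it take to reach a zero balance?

Monthly rate r = 14.9%/12 = 1.24167% = 0.0124167.
While 3% of the post-interest balance exceeds £35.00, each month B ← (B·(1+r))·(1 − 0.03), i.e. B shrinks by the factor (1+r)·0.97 = 0.98204.
This holds for months 1–74. Entering month 75 the balance is £1,143.34; 3% of the post-interest balance is now below £35.00, so the flat £35.00 minimum applies from here.
From month 75 a fixed £35.00 at rate r clears £1,143.34 in 43 more payments. Total: 74 + 43 = 117 months.

117 months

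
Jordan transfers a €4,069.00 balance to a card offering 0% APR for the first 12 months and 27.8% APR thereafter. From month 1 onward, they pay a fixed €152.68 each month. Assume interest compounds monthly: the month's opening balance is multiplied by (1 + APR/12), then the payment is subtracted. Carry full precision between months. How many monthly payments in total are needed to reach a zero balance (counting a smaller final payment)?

31 payments

Promo months 1–12 at r₀ = 0%/12 = 0; months 13+ at r₁ = 27.8%/12 = 0.0231667.
After month 12 (no interest yet): B = €4,069.00 − 12·€152.68 = €2,236.84.
Then at r₁ with €152.68/mo: n₂ = −ln(1 − r₁·B/P)/ln(1+r₁) ≈ 18.10 → 19 more payments.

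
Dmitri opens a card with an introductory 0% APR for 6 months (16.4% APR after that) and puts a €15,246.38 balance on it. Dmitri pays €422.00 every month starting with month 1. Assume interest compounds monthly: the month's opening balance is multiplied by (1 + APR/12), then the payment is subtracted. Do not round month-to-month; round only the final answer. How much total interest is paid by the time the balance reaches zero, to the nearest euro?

€3,782

Promo months 1–6 at r₀ = 0%/12 = 0; months 7+ at r₁ = 16.4%/12 = 0.0136667.
After month 6 (no interest yet): B = €15,246.38 − 6·€422.00 = €12,714.38.
Then at r₁ with €422.00/mo: n₂ = −ln(1 − r₁·B/P)/ln(1+r₁) ≈ 39.09 → 40 more payments.
Total paid = 45·€422.00 + €38.52 = €19,028.52; interest = €19,028.52 − €15,246.38 = €3,782.14.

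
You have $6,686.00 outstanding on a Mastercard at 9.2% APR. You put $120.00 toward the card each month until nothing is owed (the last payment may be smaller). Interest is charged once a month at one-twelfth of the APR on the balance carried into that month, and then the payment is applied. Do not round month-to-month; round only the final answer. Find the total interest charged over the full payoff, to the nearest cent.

$2,068.03

Monthly rate r = 9.2%/12 = 0.766667% = 0.00766667.
Payoff takes n = ⌈−ln(1 − rB₀/P)/ln(1+r)⌉ = ⌈72.950⌉ = 73 payments; the last is $114.03.
Total paid = 72·$120.00 + $114.03 = $8,754.03.
Total interest = total paid − principal = $8,754.03 − $6,686.00 = $2,068.03.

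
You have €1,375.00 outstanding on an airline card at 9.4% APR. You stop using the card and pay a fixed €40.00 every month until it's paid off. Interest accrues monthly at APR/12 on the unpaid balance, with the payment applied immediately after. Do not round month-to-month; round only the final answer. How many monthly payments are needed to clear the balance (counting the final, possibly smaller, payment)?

Monthly rate r = 9.4%/12 = 0.783333% = 0.00783333.
Recurrence: B ← B·(1+r) − €40.00.
Month 1: interest €10.77; balance after payment €1,345.77.
Month 2: interest €10.54; balance after payment €1,316.31.
Closed form: n = −ln(1 − rB₀/P)/ln(1+r) = −ln(0.73073)/ln(1.00783) ≈ 40.205, so the balance reaches zero during payment 41.

41 payments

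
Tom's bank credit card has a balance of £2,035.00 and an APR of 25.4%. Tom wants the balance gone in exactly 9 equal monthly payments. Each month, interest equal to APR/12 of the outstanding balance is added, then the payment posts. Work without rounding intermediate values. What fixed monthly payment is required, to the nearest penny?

Monthly rate r = 25.4%/12 = 2.11667% = 0.0211667.
Level-payment amortization: P = B₀·r / (1 − (1+r)^(−n)) = 2035.00·0.0211667 / (1 − 1.02117^(−9)).
Denominator 1 − (1+r)^(−9) = 0.171809336.
P = 43.0742 / 0.171809336 ≈ 250.71.

£250.71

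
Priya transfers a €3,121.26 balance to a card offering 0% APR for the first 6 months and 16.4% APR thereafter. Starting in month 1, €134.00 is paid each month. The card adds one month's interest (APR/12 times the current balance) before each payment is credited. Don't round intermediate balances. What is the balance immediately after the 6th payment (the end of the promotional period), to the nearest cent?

€2,317.26

Promo months 1–6 at r₀ = 0%/12 = 0; months 7+ at r₁ = 16.4%/12 = 0.0136667.
After month 6 (no interest yet): B = €3,121.26 − 6·€134.00 = €2,317.26.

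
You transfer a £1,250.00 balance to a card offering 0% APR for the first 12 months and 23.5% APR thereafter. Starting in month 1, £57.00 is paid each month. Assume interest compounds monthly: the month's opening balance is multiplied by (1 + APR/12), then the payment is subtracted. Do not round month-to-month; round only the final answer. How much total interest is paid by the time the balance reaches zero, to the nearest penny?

Promo months 1–12 at r₀ = 0%/12 = 0; months 13+ at r₁ = 23.5%/12 = 0.0195833.
After month 12 (no interest yet): B = £1,250.00 − 12·£57.00 = £566.00.
Then at r₁ with £57.00/mo: n₂ = −ln(1 − r₁·B/P)/ln(1+r₁) ≈ 11.15 → 12 more payments.
Total paid = 23·£57.00 + £8.61 = £1,319.61; interest = £1,319.61 − £1,250.00 = £69.61.

£69.61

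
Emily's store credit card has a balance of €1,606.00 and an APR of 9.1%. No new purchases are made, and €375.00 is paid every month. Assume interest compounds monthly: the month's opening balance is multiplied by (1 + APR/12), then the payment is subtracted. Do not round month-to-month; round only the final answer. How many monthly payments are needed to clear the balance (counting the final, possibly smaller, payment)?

5 months

Monthly rate r = 9.1%/12 = 0.758333% = 0.00758333.
Recurrence: B ← B·(1+r) − €375.00.
Month 1: interest €12.18; balance after payment €1,243.18.
Month 2: interest €9.43; balance after payment €877.61.
Month 3: interest €6.66; balance after payment €509.26.
Month 4: interest €3.86; balance after payment €138.12.
Month 5: interest €1.05; balance after payment €0.00.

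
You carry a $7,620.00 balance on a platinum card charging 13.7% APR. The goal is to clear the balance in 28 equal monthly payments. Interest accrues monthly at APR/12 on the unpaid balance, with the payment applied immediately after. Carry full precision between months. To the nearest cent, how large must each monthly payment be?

$319.49

Monthly rate r = 13.7%/12 = 1.14167% = 0.0114167.
Level-payment amortization: P = B₀·r / (1 − (1+r)^(−n)) = 7620.00·0.0114167 / (1 − 1.01142^(−28)).
Denominator 1 − (1+r)^(−28) = 0.272292192.
P = 86.995 / 0.272292192 ≈ 319.49.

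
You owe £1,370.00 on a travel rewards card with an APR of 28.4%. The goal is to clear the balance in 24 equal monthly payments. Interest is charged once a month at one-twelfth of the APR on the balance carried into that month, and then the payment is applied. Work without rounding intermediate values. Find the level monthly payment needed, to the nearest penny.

£75.48

Monthly rate r = 28.4%/12 = 2.36667% = 0.0236667.
Level-payment amortization: P = B₀·r / (1 − (1+r)^(−n)) = 1370.00·0.0236667 / (1 − 1.02367^(−24)).
Denominator 1 − (1+r)^(−24) = 0.429580296.
P = 32.4233 / 0.429580296 ≈ 75.48.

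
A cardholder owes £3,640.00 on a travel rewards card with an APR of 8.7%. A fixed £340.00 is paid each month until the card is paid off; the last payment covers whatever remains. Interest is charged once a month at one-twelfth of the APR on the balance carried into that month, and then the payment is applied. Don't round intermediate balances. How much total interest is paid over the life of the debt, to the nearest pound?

Monthly rate r = 8.7%/12 = 0.725% = 0.00725.
Payoff takes n = ⌈−ln(1 − rB₀/P)/ln(1+r)⌉ = ⌈11.185⌉ = 12 payments; the last is £62.93.
Total paid = 11·£340.00 + £62.93 = £3,802.93.
Total interest = total paid − principal = £3,802.93 − £3,640.00 = £162.93.

£163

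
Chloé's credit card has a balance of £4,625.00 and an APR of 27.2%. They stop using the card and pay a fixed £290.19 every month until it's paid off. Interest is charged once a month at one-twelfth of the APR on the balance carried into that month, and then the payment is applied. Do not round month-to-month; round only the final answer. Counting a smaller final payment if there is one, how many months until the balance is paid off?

Monthly rate r = 27.2%/12 = 2.26667% = 0.0226667.
Recurrence: B ← B·(1+r) − £290.19.
Month 1: interest £104.83; balance after payment £4,439.64.
Month 2: interest £100.63; balance after payment £4,250.09.
Closed form: n = −ln(1 − rB₀/P)/ln(1+r) = −ln(0.63874)/ln(1.02267) ≈ 19.999, so the balance reaches zero during payment 20.

20 months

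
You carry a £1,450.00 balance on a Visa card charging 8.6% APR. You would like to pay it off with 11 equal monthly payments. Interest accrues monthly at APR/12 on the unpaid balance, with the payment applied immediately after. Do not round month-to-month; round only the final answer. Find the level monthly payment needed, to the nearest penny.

£137.55

Monthly rate r = 8.6%/12 = 0.716667% = 0.00716667.
Level-payment amortization: P = B₀·r / (1 − (1+r)^(−n)) = 1450.00·0.00716667 / (1 − 1.00717^(−11)).
Denominator 1 − (1+r)^(−11) = 0.0755461883.
P = 10.3917 / 0.0755461883 ≈ 137.55.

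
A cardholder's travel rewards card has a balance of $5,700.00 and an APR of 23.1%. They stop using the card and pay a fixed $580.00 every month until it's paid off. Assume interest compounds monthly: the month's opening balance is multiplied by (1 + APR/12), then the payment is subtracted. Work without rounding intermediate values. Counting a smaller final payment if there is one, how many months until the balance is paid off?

11 months

Monthly rate r = 23.1%/12 = 1.925% = 0.01925.
Recurrence: B ← B·(1+r) − $580.00.
Month 1: interest $109.72; balance after payment $5,229.73.
Month 2: interest $100.67; balance after payment $4,750.40.
Closed form: n = −ln(1 − rB₀/P)/ln(1+r) = −ln(0.81082)/ln(1.01925) ≈ 10.999, so the balance reaches zero during payment 11.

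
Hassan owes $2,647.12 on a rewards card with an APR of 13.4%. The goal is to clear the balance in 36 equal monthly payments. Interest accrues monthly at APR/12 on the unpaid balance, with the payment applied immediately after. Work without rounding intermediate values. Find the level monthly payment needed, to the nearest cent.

Monthly rate r = 13.4%/12 = 1.11667% = 0.0111667.
Level-payment amortization: P = B₀·r / (1 − (1+r)^(−n)) = 2647.12·0.0111667 / (1 − 1.01117^(−36)).
Denominator 1 − (1+r)^(−36) = 0.329527151.
P = 29.5595 / 0.329527151 ≈ 89.70.

$89.70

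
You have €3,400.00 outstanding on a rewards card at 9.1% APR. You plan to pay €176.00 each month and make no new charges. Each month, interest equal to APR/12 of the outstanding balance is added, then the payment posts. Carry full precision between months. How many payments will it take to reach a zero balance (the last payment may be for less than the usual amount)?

21 payments

Monthly rate r = 9.1%/12 = 0.758333% = 0.00758333.
Recurrence: B ← B·(1+r) − €176.00.
Month 1: interest €25.78; balance after payment €3,249.78.
Month 2: interest €24.64; balance after payment €3,098.43.
Closed form: n = −ln(1 − rB₀/P)/ln(1+r) = −ln(0.8535)/ln(1.00758) ≈ 20.968, so the balance reaches zero during payment 21.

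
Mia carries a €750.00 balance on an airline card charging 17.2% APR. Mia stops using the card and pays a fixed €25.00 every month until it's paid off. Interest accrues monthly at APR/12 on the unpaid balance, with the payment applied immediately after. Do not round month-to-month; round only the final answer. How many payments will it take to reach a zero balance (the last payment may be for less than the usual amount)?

Monthly rate r = 17.2%/12 = 1.43333% = 0.0143333.
Recurrence: B ← B·(1+r) − €25.00.
Month 1: interest €10.75; balance after payment €735.75.
Month 2: interest €10.55; balance after payment €721.30.
Closed form: n = −ln(1 − rB₀/P)/ln(1+r) = −ln(0.57)/ln(1.01433) ≈ 39.498, so the balance reaches zero during payment 40.

40 payments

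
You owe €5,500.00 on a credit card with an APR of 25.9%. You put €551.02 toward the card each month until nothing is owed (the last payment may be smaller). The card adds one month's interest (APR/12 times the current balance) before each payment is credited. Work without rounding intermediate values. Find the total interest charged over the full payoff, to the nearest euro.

Monthly rate r = 25.9%/12 = 2.15833% = 0.0215833.
Payoff takes n = ⌈−ln(1 − rB₀/P)/ln(1+r)⌉ = ⌈11.362⌉ = 12 payments; the last is €200.92.
Total paid = 11·€551.02 + €200.92 = €6,262.14.
Total interest = total paid − principal = €6,262.14 − €5,500.00 = €762.14.

€762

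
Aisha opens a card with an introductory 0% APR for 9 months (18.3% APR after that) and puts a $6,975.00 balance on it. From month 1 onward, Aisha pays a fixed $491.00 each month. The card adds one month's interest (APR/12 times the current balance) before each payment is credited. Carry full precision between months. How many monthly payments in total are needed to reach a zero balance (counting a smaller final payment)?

Promo months 1–9 at r₀ = 0%/12 = 0; months 10+ at r₁ = 18.3%/12 = 0.01525.
After month 9 (no interest yet): B = $6,975.00 − 9·$491.00 = $2,556.00.
Then at r₁ with $491.00/mo: n₂ = −ln(1 − r₁·B/P)/ln(1+r₁) ≈ 5.47 → 6 more payments.

15 payments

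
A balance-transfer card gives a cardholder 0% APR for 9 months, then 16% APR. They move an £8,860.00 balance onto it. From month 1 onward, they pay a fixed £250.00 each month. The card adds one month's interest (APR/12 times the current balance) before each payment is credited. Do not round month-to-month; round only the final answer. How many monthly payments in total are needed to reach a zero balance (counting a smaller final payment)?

Promo months 1–9 at r₀ = 0%/12 = 0; months 10+ at r₁ = 16%/12 = 0.0133333.
After month 9 (no interest yet): B = £8,860.00 − 9·£250.00 = £6,610.00.
Then at r₁ with £250.00/mo: n₂ = −ln(1 − r₁·B/P)/ln(1+r₁) ≈ 32.82 → 33 more payments.

42 payments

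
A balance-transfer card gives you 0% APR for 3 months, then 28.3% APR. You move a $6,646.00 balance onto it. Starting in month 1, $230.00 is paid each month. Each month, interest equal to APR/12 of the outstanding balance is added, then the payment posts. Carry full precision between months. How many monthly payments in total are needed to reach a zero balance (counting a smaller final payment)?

Promo months 1–3 at r₀ = 0%/12 = 0; months 4+ at r₁ = 28.3%/12 = 0.0235833.
After month 3 (no interest yet): B = $6,646.00 − 3·$230.00 = $5,956.00.
Then at r₁ with $230.00/mo: n₂ = −ln(1 − r₁·B/P)/ln(1+r₁) ≈ 40.47 → 41 more payments.

44 months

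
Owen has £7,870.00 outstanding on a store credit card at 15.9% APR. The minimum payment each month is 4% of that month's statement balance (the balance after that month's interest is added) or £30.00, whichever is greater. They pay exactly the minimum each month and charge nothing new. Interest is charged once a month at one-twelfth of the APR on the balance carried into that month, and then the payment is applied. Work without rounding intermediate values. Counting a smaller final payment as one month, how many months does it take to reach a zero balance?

Monthly rate r = 15.9%/12 = 1.325% = 0.01325.
While 4% of the post-interest balance exceeds £30.00, each month B ← (B·(1+r))·(1 − 0.04), i.e. B shrinks by the factor (1+r)·0.96 = 0.97272.
This holds for months 1–86. Entering month 87 the balance is £729.34; 4% of the post-interest balance is now below £30.00, so the flat £30.00 minimum applies from here.
From month 87 a fixed £30.00 at rate r clears £729.34 in 30 more payments. Total: 86 + 30 = 116 months.

116 months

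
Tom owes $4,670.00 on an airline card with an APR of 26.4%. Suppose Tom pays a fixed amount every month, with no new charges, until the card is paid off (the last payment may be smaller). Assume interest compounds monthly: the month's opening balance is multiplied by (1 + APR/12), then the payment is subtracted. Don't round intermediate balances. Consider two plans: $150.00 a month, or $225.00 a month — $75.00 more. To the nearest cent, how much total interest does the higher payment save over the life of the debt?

$1,654.65

Monthly rate r = 26.4%/12 = 2.2% = 0.022.
At $150.00/mo: n = ⌈−ln(1 − rB₀/P)/ln(1+r)⌉ = 54 payments (last $11.22); total interest = total paid − $4,670.00 = $3,291.22.
At $225.00/mo: 29 payments (last $6.57); total interest $1,636.57.
Interest saved = $3,291.22 − $1,636.57 = $1,654.65.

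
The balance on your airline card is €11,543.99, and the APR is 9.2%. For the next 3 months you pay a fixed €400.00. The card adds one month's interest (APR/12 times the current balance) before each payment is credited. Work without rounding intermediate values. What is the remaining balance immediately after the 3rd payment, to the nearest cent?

€10,602.32

Monthly rate r = 9.2%/12 = 0.766667% = 0.00766667.
Each month: B ← B·(1+r) − €400.00.
Month 1: interest €88.50; balance after payment €11,232.49.
Month 2: interest €86.12; balance after payment €10,918.61.
Month 3: interest €83.71; balance after payment €10,602.32.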